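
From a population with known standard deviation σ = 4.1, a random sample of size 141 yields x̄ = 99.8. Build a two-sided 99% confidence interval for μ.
(98.91, 100.69)

z-interval (σ known):
z* = 2.576 for 99% confidence

Margin of error = z* · σ/√n = 2.576 · 4.1/√141 = 0.89

CI: (99.8 - 0.89, 99.8 + 0.89) = (98.91, 100.69)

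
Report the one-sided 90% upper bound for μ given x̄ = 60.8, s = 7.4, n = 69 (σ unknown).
μ ≤ 61.95

Upper bound (one-sided):
t* = 1.294 (one-sided for 90%)
Upper bound = x̄ + t* · s/√n = 60.8 + 1.294 · 7.4/√69 = 61.95

We are 90% confident that μ ≤ 61.95.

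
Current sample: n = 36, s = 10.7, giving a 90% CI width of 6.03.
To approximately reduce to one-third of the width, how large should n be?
n ≈ 324

CI width ∝ 1/√n
To reduce width by factor 3, need √n to grow by 3 → need 3² = 9 times as many samples.

Current: n = 36, width = 6.03
New: n = 324, width ≈ 1.96

Width reduced by factor of 6.03/1.96 = 3.08.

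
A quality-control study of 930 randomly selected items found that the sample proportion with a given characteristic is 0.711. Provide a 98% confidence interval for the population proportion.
(0.676, 0.746)

Proportion CI:
SE = √(p̂(1-p̂)/n) = √(0.711 · 0.289 / 930) = 0.01486

z* = 2.326
Margin = z* · SE = 2.326 · 0.01486 = 0.0346

CI: 0.711 ± 0.0346 = (0.676, 0.746)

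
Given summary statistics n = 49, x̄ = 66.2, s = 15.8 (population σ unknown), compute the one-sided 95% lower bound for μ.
μ ≥ 62.41

Lower bound (one-sided):
t* = 1.677 (one-sided for 95%)
Lower bound = x̄ - t* · s/√n = 66.2 - 1.677 · 15.8/√49 = 62.41

We are 95% confident that μ ≥ 62.41.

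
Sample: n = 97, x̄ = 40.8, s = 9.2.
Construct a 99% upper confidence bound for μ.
μ ≤ 43.01

Upper bound (one-sided):
t* = 2.366 (one-sided for 99%)
Upper bound = x̄ + t* · s/√n = 40.8 + 2.366 · 9.2/√97 = 43.01

We are 99% confident that μ ≤ 43.01.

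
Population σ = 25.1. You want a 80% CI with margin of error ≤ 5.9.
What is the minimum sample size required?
n ≥ 30

For margin E ≤ 5.9:
n ≥ (z* · σ / E)²
n ≥ (1.282 · 25.1 / 5.9)²
n ≥ 29.75

Minimum n = 30 (rounding up)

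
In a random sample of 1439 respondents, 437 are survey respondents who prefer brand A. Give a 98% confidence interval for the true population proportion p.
(0.275, 0.332)

Proportion CI:
p̂ = 437/1439 = 0.30368
SE = √(p̂(1-p̂)/n) = √(0.30368 · 0.69632 / 1439) = 0.01212

z* = 2.326
Margin = z* · SE = 2.326 · 0.01212 = 0.0282

CI: 0.30368 ± 0.0282 = (0.275, 0.332)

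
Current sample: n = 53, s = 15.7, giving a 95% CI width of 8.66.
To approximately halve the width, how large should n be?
n ≈ 212

CI width ∝ 1/√n
To reduce width by factor 2, need √n to grow by 2 → need 2² = 4 times as many samples.

Current: n = 53, width = 8.66
New: n = 212, width ≈ 4.25

Width reduced by factor of 8.66/4.25 = 2.04.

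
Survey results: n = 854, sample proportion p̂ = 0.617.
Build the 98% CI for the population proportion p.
(0.578, 0.656)

Proportion CI:
SE = √(p̂(1-p̂)/n) = √(0.617 · 0.383 / 854) = 0.01663

z* = 2.326
Margin = z* · SE = 2.326 · 0.01663 = 0.0387

CI: 0.617 ± 0.0387 = (0.578, 0.656)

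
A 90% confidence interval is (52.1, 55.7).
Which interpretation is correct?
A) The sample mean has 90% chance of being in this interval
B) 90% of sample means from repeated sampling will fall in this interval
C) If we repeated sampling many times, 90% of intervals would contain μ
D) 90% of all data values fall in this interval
C

A) Wrong — x̄ is observed and sits in the interval by construction.
B) Wrong — coverage applies to intervals containing μ, not to future x̄ values.
C) Correct — this is the frequentist long-run coverage interpretation.
D) Wrong — a CI is about the parameter μ, not individual data values.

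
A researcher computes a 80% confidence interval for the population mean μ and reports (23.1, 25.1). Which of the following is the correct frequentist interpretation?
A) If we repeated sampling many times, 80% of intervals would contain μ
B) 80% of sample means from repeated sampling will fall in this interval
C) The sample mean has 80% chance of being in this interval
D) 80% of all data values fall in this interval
A

A) Correct — this is the frequentist long-run coverage interpretation.
B) Wrong — coverage applies to intervals containing μ, not to future x̄ values.
C) Wrong — x̄ is observed and sits in the interval by construction.
D) Wrong — a CI is about the parameter μ, not individual data values.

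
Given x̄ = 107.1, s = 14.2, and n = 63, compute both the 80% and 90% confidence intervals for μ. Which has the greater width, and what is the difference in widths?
90% CI is wider by 1.35

df = 62
80% CI: t* = 1.295, (104.78, 109.42), width = 2 · t* · s/√n = 4.63
90% CI: t* = 1.670, (104.11, 110.09), width = 2 · t* · s/√n = 5.98

The 90% CI is wider by 5.98 - 4.63 = 1.35.
Higher confidence requires a wider interval.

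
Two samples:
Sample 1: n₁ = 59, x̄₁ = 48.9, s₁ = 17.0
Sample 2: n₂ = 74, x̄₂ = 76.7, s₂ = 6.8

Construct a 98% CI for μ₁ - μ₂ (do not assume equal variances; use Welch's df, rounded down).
(-33.39, -22.21)

Difference: x̄₁ - x̄₂ = -27.80
SE = √(s₁²/n₁ + s₂²/n₂) = √(17.0²/59 + 6.8²/74) = 2.3501
df = 72.80 → 72 (Welch–Satterthwaite, rounded down)
t* = 2.379

CI: -27.80 ± 2.379 · 2.3501 = -27.80 ± 5.59 = (-33.39, -22.21)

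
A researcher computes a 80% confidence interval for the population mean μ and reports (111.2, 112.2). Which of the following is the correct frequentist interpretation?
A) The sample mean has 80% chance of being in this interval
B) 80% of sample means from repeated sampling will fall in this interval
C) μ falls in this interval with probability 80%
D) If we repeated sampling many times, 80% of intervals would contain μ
D

A) Wrong — x̄ is observed and sits in the interval by construction.
B) Wrong — coverage applies to intervals containing μ, not to future x̄ values.
C) Wrong — μ is fixed; the randomness lives in the interval, not in μ.
D) Correct — this is the frequentist long-run coverage interpretation.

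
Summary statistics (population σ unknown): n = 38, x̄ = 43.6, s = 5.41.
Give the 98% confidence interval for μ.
(41.47, 45.73)

t-interval (σ unknown):
df = n - 1 = 37
t* = 2.431 for 98% confidence

Margin of error = t* · s/√n = 2.431 · 5.41/√38 = 2.13

CI: (41.47, 45.73)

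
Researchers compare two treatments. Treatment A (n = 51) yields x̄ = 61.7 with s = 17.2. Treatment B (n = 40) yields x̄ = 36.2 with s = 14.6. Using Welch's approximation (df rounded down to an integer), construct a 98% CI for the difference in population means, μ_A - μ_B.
(17.60, 33.40)

Difference: x̄₁ - x̄₂ = 25.50
SE = √(s₁²/n₁ + s₂²/n₂) = √(17.2²/51 + 14.6²/40) = 3.3361
df = 88.41 → 88 (Welch–Satterthwaite, rounded down)
t* = 2.369

CI: 25.50 ± 2.369 · 3.3361 = 25.50 ± 7.90 = (17.60, 33.40)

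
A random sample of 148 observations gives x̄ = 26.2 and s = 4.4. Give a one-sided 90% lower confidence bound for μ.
μ ≥ 25.73

Lower bound (one-sided):
t* = 1.287 (one-sided for 90%)
Lower bound = x̄ - t* · s/√n = 26.2 - 1.287 · 4.4/√148 = 25.73

We are 90% confident that μ ≥ 25.73.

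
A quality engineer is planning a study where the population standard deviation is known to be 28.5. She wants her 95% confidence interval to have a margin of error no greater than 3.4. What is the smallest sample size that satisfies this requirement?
n ≥ 270

For margin E ≤ 3.4:
n ≥ (z* · σ / E)²
n ≥ (1.960 · 28.5 / 3.4)²
n ≥ 269.93

Minimum n = 270 (rounding up)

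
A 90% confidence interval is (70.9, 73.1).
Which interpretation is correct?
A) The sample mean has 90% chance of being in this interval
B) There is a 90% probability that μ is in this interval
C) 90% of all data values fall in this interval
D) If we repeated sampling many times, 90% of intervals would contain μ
D

A) Wrong — x̄ is observed and sits in the interval by construction.
B) Wrong — μ is fixed; the randomness lives in the interval, not in μ.
C) Wrong — a CI is about the parameter μ, not individual data values.
D) Correct — this is the frequentist long-run coverage interpretation.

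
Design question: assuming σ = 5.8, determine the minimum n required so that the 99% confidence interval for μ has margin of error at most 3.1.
n ≥ 24

For margin E ≤ 3.1:
n ≥ (z* · σ / E)²
n ≥ (2.576 · 5.8 / 3.1)²
n ≥ 23.23

Minimum n = 24 (rounding up)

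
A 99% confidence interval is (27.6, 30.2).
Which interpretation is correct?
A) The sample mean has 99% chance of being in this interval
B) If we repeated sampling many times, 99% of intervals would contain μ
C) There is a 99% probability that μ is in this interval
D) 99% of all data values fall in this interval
B

A) Wrong — x̄ is observed and sits in the interval by construction.
B) Correct — this is the frequentist long-run coverage interpretation.
C) Wrong — μ is fixed; the randomness lives in the interval, not in μ.
D) Wrong — a CI is about the parameter μ, not individual data values.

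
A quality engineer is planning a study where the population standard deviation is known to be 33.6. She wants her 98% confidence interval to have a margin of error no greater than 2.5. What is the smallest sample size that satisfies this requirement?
n ≥ 978

For margin E ≤ 2.5:
n ≥ (z* · σ / E)²
n ≥ (2.326 · 33.6 / 2.5)²
n ≥ 977.28

Minimum n = 978 (rounding up)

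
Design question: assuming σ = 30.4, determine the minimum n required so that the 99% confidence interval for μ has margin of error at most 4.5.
n ≥ 303

For margin E ≤ 4.5:
n ≥ (z* · σ / E)²
n ≥ (2.576 · 30.4 / 4.5)²
n ≥ 302.84

Minimum n = 303 (rounding up)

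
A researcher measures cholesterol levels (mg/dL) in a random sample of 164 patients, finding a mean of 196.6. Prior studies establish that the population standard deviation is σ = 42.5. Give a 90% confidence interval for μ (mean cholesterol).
(191.14, 202.06)

z-interval (σ known):
z* = 1.645 for 90% confidence

Margin of error = z* · σ/√n = 1.645 · 42.5/√164 = 5.46

CI: (196.6 - 5.46, 196.6 + 5.46) = (191.14, 202.06)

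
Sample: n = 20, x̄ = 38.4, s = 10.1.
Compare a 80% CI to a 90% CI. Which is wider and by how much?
90% CI is wider by 1.81

df = 19
80% CI: t* = 1.328, (35.40, 41.40), width = 2 · t* · s/√n = 6.00
90% CI: t* = 1.729, (34.50, 42.30), width = 2 · t* · s/√n = 7.81

The 90% CI is wider by 7.81 - 6.00 = 1.81.
Higher confidence requires a wider interval.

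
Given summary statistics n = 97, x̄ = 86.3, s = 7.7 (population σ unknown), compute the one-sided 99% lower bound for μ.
μ ≥ 84.45

Lower bound (one-sided):
t* = 2.366 (one-sided for 99%)
Lower bound = x̄ - t* · s/√n = 86.3 - 2.366 · 7.7/√97 = 84.45

We are 99% confident that μ ≥ 84.45.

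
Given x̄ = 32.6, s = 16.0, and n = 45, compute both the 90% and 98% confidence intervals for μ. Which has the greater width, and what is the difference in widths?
98% CI is wider by 3.51

df = 44
90% CI: t* = 1.680, (28.59, 36.61), width = 2 · t* · s/√n = 8.01
98% CI: t* = 2.414, (26.84, 38.36), width = 2 · t* · s/√n = 11.52

The 98% CI is wider by 11.52 - 8.01 = 3.51.
Higher confidence requires a wider interval.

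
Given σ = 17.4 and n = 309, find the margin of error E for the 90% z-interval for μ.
Margin of error = 1.63

Margin of error = z* · σ/√n
= 1.645 · 17.4/√309
= 1.645 · 17.4/17.5784
= 1.63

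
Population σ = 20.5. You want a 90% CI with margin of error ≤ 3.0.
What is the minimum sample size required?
n ≥ 127

For margin E ≤ 3.0:
n ≥ (z* · σ / E)²
n ≥ (1.645 · 20.5 / 3.0)²
n ≥ 126.36

Minimum n = 127 (rounding up)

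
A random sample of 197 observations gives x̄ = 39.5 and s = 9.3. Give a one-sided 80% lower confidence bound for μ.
μ ≥ 38.94

Lower bound (one-sided):
t* = 0.843 (one-sided for 80%)
Lower bound = x̄ - t* · s/√n = 39.5 - 0.843 · 9.3/√197 = 38.94

We are 80% confident that μ ≥ 38.94.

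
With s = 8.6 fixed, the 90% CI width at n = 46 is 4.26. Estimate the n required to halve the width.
n ≈ 184

CI width ∝ 1/√n
To reduce width by factor 2, need √n to grow by 2 → need 2² = 4 times as many samples.

Current: n = 46, width = 4.26
New: n = 184, width ≈ 2.10

Width reduced by factor of 4.26/2.10 = 2.03.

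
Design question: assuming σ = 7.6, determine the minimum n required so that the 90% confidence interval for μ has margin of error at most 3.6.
n ≥ 13

For margin E ≤ 3.6:
n ≥ (z* · σ / E)²
n ≥ (1.645 · 7.6 / 3.6)²
n ≥ 12.06

Minimum n = 13 (rounding up)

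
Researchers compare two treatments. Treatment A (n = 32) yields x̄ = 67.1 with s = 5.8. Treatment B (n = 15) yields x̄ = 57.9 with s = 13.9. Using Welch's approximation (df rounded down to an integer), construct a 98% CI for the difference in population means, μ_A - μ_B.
(-0.44, 18.84)

Difference: x̄₁ - x̄₂ = 9.20
SE = √(s₁²/n₁ + s₂²/n₂) = √(5.8²/32 + 13.9²/15) = 3.7325
df = 16.33 → 16 (Welch–Satterthwaite, rounded down)
t* = 2.583

CI: 9.20 ± 2.583 · 3.7325 = 9.20 ± 9.64 = (-0.44, 18.84)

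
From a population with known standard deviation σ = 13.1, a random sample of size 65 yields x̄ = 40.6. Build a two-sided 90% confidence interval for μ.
(37.93, 43.27)

z-interval (σ known):
z* = 1.645 for 90% confidence

Margin of error = z* · σ/√n = 1.645 · 13.1/√65 = 2.67

CI: (40.6 - 2.67, 40.6 + 2.67) = (37.93, 43.27)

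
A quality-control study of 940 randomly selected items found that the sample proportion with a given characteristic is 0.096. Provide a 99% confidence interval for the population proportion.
(0.071, 0.121)

Proportion CI:
SE = √(p̂(1-p̂)/n) = √(0.096 · 0.904 / 940) = 0.00961

z* = 2.576
Margin = z* · SE = 2.576 · 0.00961 = 0.0248

CI: 0.096 ± 0.0248 = (0.071, 0.121)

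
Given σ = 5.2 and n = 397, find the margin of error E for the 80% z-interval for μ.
Margin of error = 0.33

Margin of error = z* · σ/√n
= 1.282 · 5.2/√397
= 1.282 · 5.2/19.9249
= 0.33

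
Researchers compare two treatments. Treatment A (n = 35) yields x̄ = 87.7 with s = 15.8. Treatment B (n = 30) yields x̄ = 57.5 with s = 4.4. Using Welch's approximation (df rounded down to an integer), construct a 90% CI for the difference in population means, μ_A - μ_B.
(25.50, 34.90)

Difference: x̄₁ - x̄₂ = 30.20
SE = √(s₁²/n₁ + s₂²/n₂) = √(15.8²/35 + 4.4²/30) = 2.7889
df = 40.05 → 40 (Welch–Satterthwaite, rounded down)
t* = 1.684

CI: 30.20 ± 1.684 · 2.7889 = 30.20 ± 4.70 = (25.50, 34.90)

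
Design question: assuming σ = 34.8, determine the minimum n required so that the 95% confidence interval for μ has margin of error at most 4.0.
n ≥ 291

For margin E ≤ 4.0:
n ≥ (z* · σ / E)²
n ≥ (1.960 · 34.8 / 4.0)²
n ≥ 290.77

Minimum n = 291 (rounding up)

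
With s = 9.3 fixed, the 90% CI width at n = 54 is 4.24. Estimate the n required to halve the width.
n ≈ 216

CI width ∝ 1/√n
To reduce width by factor 2, need √n to grow by 2 → need 2² = 4 times as many samples.

Current: n = 54, width = 4.24
New: n = 216, width ≈ 2.09

Width reduced by factor of 4.24/2.09 = 2.03.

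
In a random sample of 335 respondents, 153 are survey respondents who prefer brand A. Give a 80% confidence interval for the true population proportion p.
(0.422, 0.492)

Proportion CI:
p̂ = 153/335 = 0.45672
SE = √(p̂(1-p̂)/n) = √(0.45672 · 0.54328 / 335) = 0.02722

z* = 1.282
Margin = z* · SE = 1.282 · 0.02722 = 0.0349

CI: 0.45672 ± 0.0349 = (0.422, 0.492)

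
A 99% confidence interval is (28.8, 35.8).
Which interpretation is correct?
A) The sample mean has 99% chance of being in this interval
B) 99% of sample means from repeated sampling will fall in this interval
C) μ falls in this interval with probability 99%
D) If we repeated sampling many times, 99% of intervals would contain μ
D

A) Wrong — x̄ is observed and sits in the interval by construction.
B) Wrong — coverage applies to intervals containing μ, not to future x̄ values.
C) Wrong — μ is fixed; the randomness lives in the interval, not in μ.
D) Correct — this is the frequentist long-run coverage interpretation.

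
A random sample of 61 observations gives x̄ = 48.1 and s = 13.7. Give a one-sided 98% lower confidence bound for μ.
μ ≥ 44.42

Lower bound (one-sided):
t* = 2.099 (one-sided for 98%)
Lower bound = x̄ - t* · s/√n = 48.1 - 2.099 · 13.7/√61 = 44.42

We are 98% confident that μ ≥ 44.42.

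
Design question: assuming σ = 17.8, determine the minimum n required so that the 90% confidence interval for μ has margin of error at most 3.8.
n ≥ 60

For margin E ≤ 3.8:
n ≥ (z* · σ / E)²
n ≥ (1.645 · 17.8 / 3.8)²
n ≥ 59.38

Minimum n = 60 (rounding up)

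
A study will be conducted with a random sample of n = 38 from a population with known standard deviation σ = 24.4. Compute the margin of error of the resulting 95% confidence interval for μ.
Margin of error = 7.76

Margin of error = z* · σ/√n
= 1.960 · 24.4/√38
= 1.960 · 24.4/6.1644
= 7.76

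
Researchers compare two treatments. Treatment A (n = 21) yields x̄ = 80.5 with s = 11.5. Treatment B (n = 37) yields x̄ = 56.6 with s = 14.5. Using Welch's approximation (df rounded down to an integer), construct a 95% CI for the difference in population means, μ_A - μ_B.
(16.94, 30.86)

Difference: x̄₁ - x̄₂ = 23.90
SE = √(s₁²/n₁ + s₂²/n₂) = √(11.5²/21 + 14.5²/37) = 3.4612
df = 49.83 → 49 (Welch–Satterthwaite, rounded down)
t* = 2.010

CI: 23.90 ± 2.010 · 3.4612 = 23.90 ± 6.96 = (16.94, 30.86)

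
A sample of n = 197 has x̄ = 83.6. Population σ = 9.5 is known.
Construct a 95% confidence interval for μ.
(82.27, 84.93)

z-interval (σ known):
z* = 1.960 for 95% confidence

Margin of error = z* · σ/√n = 1.960 · 9.5/√197 = 1.33

CI: (83.6 - 1.33, 83.6 + 1.33) = (82.27, 84.93)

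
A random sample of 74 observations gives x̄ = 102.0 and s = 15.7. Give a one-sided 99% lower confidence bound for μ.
μ ≥ 97.66

Lower bound (one-sided):
t* = 2.379 (one-sided for 99%)
Lower bound = x̄ - t* · s/√n = 102.0 - 2.379 · 15.7/√74 = 97.66

We are 99% confident that μ ≥ 97.66.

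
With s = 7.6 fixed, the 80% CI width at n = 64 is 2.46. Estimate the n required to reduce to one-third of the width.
n ≈ 576

CI width ∝ 1/√n
To reduce width by factor 3, need √n to grow by 3 → need 3² = 9 times as many samples.

Current: n = 64, width = 2.46
New: n = 576, width ≈ 0.81

Width reduced by factor of 2.46/0.81 = 3.04.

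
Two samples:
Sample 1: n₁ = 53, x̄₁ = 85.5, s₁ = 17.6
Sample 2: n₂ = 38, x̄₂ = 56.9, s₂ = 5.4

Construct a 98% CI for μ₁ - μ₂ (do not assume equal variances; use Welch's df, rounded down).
(22.46, 34.74)

Difference: x̄₁ - x̄₂ = 28.60
SE = √(s₁²/n₁ + s₂²/n₂) = √(17.6²/53 + 5.4²/38) = 2.5714
df = 64.98 → 64 (Welch–Satterthwaite, rounded down)
t* = 2.386

CI: 28.60 ± 2.386 · 2.5714 = 28.60 ± 6.14 = (22.46, 34.74)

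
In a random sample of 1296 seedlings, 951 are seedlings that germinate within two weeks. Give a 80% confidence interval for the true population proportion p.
(0.718, 0.750)

Proportion CI:
p̂ = 951/1296 = 0.73380
SE = √(p̂(1-p̂)/n) = √(0.73380 · 0.26620 / 1296) = 0.01228

z* = 1.282
Margin = z* · SE = 1.282 · 0.01228 = 0.0157

CI: 0.73380 ± 0.0157 = (0.718, 0.750)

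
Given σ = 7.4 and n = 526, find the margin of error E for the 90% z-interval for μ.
Margin of error = 0.53

Margin of error = z* · σ/√n
= 1.645 · 7.4/√526
= 1.645 · 7.4/22.9347
= 0.53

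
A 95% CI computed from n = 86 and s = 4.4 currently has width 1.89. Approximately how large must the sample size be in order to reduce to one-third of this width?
n ≈ 774

CI width ∝ 1/√n
To reduce width by factor 3, need √n to grow by 3 → need 3² = 9 times as many samples.

Current: n = 86, width = 1.89
New: n = 774, width ≈ 0.62

Width reduced by factor of 1.89/0.62 = 3.05.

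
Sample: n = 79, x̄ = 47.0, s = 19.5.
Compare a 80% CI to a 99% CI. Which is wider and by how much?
99% CI is wider by 5.91

df = 78
80% CI: t* = 1.292, (44.17, 49.83), width = 2 · t* · s/√n = 5.67
99% CI: t* = 2.640, (41.21, 52.79), width = 2 · t* · s/√n = 11.58

The 99% CI is wider by 11.58 - 5.67 = 5.91.
Higher confidence requires a wider interval.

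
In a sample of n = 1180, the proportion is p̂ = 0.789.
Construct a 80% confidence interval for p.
(0.774, 0.804)

Proportion CI:
SE = √(p̂(1-p̂)/n) = √(0.789 · 0.211 / 1180) = 0.01188

z* = 1.282
Margin = z* · SE = 1.282 · 0.01188 = 0.0152

CI: 0.789 ± 0.0152 = (0.774, 0.804)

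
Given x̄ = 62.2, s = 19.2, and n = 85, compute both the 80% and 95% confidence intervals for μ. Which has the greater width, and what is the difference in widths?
95% CI is wider by 2.90

df = 84
80% CI: t* = 1.292, (59.51, 64.89), width = 2 · t* · s/√n = 5.38
95% CI: t* = 1.989, (58.06, 66.34), width = 2 · t* · s/√n = 8.28

The 95% CI is wider by 8.28 - 5.38 = 2.90.
Higher confidence requires a wider interval.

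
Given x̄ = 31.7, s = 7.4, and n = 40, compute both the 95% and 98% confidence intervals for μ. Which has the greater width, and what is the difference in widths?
98% CI is wider by 0.95

df = 39
95% CI: t* = 2.023, (29.33, 34.07), width = 2 · t* · s/√n = 4.73
98% CI: t* = 2.426, (28.86, 34.54), width = 2 · t* · s/√n = 5.68

The 98% CI is wider by 5.68 - 4.73 = 0.95.
Higher confidence requires a wider interval.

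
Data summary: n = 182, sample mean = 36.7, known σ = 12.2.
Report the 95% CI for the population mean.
(34.93, 38.47)

z-interval (σ known):
z* = 1.960 for 95% confidence

Margin of error = z* · σ/√n = 1.960 · 12.2/√182 = 1.77

CI: (36.7 - 1.77, 36.7 + 1.77) = (34.93, 38.47)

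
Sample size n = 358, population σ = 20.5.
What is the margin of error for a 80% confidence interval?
Margin of error = 1.39

Margin of error = z* · σ/√n
= 1.282 · 20.5/√358
= 1.282 · 20.5/18.9209
= 1.39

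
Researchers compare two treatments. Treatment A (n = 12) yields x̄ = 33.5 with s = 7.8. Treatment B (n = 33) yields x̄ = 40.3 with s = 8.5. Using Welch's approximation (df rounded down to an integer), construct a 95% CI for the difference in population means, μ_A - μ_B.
(-12.40, -1.20)

Difference: x̄₁ - x̄₂ = -6.80
SE = √(s₁²/n₁ + s₂²/n₂) = √(7.8²/12 + 8.5²/33) = 2.6943
df = 21.19 → 21 (Welch–Satterthwaite, rounded down)
t* = 2.080

CI: -6.80 ± 2.080 · 2.6943 = -6.80 ± 5.60 = (-12.40, -1.20)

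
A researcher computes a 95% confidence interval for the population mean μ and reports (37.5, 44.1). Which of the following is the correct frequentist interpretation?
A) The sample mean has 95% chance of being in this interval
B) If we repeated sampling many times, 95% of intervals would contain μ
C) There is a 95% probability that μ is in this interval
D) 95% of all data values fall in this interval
B

A) Wrong — x̄ is observed and sits in the interval by construction.
B) Correct — this is the frequentist long-run coverage interpretation.
C) Wrong — μ is fixed; the randomness lives in the interval, not in μ.
D) Wrong — a CI is about the parameter μ, not individual data values.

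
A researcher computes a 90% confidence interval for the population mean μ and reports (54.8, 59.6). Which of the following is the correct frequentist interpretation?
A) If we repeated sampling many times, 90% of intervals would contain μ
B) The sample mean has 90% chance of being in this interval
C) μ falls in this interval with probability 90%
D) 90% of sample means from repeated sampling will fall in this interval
A

A) Correct — this is the frequentist long-run coverage interpretation.
B) Wrong — x̄ is observed and sits in the interval by construction.
C) Wrong — μ is fixed; the randomness lives in the interval, not in μ.
D) Wrong — coverage applies to intervals containing μ, not to future x̄ values.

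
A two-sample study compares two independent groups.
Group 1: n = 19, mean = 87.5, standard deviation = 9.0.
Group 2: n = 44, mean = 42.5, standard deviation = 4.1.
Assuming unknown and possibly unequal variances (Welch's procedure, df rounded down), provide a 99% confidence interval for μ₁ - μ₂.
(38.90, 51.10)

Difference: x̄₁ - x̄₂ = 45.00
SE = √(s₁²/n₁ + s₂²/n₂) = √(9.0²/19 + 4.1²/44) = 2.1553
df = 21.30 → 21 (Welch–Satterthwaite, rounded down)
t* = 2.831

CI: 45.00 ± 2.831 · 2.1553 = 45.00 ± 6.10 = (38.90, 51.10)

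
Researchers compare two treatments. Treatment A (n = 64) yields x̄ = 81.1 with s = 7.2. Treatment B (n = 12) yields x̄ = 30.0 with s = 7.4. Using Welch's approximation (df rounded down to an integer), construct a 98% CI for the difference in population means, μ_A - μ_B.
(45.07, 57.13)

Difference: x̄₁ - x̄₂ = 51.10
SE = √(s₁²/n₁ + s₂²/n₂) = √(7.2²/64 + 7.4²/12) = 2.3180
df = 15.17 → 15 (Welch–Satterthwaite, rounded down)
t* = 2.602

CI: 51.10 ± 2.602 · 2.3180 = 51.10 ± 6.03 = (45.07, 57.13)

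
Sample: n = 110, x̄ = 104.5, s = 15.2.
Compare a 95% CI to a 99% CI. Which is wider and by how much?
99% CI is wider by 1.86

df = 109
95% CI: t* = 1.982, (101.63, 107.37), width = 2 · t* · s/√n = 5.74
99% CI: t* = 2.622, (100.70, 108.30), width = 2 · t* · s/√n = 7.60

The 99% CI is wider by 7.60 - 5.74 = 1.86.
Higher confidence requires a wider interval.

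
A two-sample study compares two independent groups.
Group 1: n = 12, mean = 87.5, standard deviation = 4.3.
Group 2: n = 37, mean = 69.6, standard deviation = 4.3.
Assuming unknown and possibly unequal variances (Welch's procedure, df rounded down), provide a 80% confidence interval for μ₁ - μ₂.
(16.00, 19.80)

Difference: x̄₁ - x̄₂ = 17.90
SE = √(s₁²/n₁ + s₂²/n₂) = √(4.3²/12 + 4.3²/37) = 1.4285
df = 18.69 → 18 (Welch–Satterthwaite, rounded down)
t* = 1.330

CI: 17.90 ± 1.330 · 1.4285 = 17.90 ± 1.90 = (16.00, 19.80)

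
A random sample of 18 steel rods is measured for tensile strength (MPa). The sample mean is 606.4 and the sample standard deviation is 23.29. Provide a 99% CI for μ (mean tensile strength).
(590.49, 622.31)

t-interval (σ unknown):
df = n - 1 = 17
t* = 2.898 for 99% confidence

Margin of error = t* · s/√n = 2.898 · 23.29/√18 = 15.91

CI: (590.49, 622.31)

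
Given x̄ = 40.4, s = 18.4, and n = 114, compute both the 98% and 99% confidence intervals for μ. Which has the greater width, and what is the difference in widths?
99% CI is wider by 0.90

df = 113
98% CI: t* = 2.360, (36.33, 44.47), width = 2 · t* · s/√n = 8.13
99% CI: t* = 2.620, (35.88, 44.92), width = 2 · t* · s/√n = 9.03

The 99% CI is wider by 9.03 - 8.13 = 0.90.
Higher confidence requires a wider interval.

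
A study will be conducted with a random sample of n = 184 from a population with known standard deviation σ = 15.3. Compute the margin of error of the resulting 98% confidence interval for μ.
Margin of error = 2.62

Margin of error = z* · σ/√n
= 2.326 · 15.3/√184
= 2.326 · 15.3/13.5647
= 2.62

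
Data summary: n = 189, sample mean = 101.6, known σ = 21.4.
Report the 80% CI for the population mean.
(99.60, 103.60)

z-interval (σ known):
z* = 1.282 for 80% confidence

Margin of error = z* · σ/√n = 1.282 · 21.4/√189 = 2.00

CI: (101.6 - 2.00, 101.6 + 2.00) = (99.60, 103.60)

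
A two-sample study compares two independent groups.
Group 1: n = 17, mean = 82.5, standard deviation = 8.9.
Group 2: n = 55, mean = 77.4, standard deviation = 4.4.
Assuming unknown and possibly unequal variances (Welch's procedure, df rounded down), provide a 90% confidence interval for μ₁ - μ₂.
(1.22, 8.98)

Difference: x̄₁ - x̄₂ = 5.10
SE = √(s₁²/n₁ + s₂²/n₂) = √(8.9²/17 + 4.4²/55) = 2.2386
df = 18.48 → 18 (Welch–Satterthwaite, rounded down)
t* = 1.734

CI: 5.10 ± 1.734 · 2.2386 = 5.10 ± 3.88 = (1.22, 8.98)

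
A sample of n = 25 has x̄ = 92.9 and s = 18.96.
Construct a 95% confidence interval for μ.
(85.07, 100.73)

t-interval (σ unknown):
df = n - 1 = 24
t* = 2.064 for 95% confidence

Margin of error = t* · s/√n = 2.064 · 18.96/√25 = 7.83

CI: (85.07, 100.73)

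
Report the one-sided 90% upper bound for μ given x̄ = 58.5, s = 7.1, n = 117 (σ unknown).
μ ≤ 59.35

Upper bound (one-sided):
t* = 1.289 (one-sided for 90%)
Upper bound = x̄ + t* · s/√n = 58.5 + 1.289 · 7.1/√117 = 59.35

We are 90% confident that μ ≤ 59.35.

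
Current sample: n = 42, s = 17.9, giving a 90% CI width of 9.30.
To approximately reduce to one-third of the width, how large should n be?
n ≈ 378

CI width ∝ 1/√n
To reduce width by factor 3, need √n to grow by 3 → need 3² = 9 times as many samples.

Current: n = 42, width = 9.30
New: n = 378, width ≈ 3.04

Width reduced by factor of 9.30/3.04 = 3.06.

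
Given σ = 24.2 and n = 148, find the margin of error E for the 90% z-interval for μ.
Margin of error = 3.27

Margin of error = z* · σ/√n
= 1.645 · 24.2/√148
= 1.645 · 24.2/12.1655
= 3.27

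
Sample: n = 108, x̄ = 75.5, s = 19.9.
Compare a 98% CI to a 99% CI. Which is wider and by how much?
99% CI is wider by 1.00

df = 107
98% CI: t* = 2.362, (70.98, 80.02), width = 2 · t* · s/√n = 9.05
99% CI: t* = 2.623, (70.48, 80.52), width = 2 · t* · s/√n = 10.05

The 99% CI is wider by 10.05 - 9.05 = 1.00.
Higher confidence requires a wider interval.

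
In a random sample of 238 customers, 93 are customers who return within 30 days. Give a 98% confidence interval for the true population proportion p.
(0.317, 0.464)

Proportion CI:
p̂ = 93/238 = 0.39076
SE = √(p̂(1-p̂)/n) = √(0.39076 · 0.60924 / 238) = 0.03163

z* = 2.326
Margin = z* · SE = 2.326 · 0.03163 = 0.0736

CI: 0.39076 ± 0.0736 = (0.317, 0.464)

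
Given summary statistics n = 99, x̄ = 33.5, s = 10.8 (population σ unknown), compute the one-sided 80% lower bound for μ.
μ ≥ 32.58

Lower bound (one-sided):
t* = 0.845 (one-sided for 80%)
Lower bound = x̄ - t* · s/√n = 33.5 - 0.845 · 10.8/√99 = 32.58

We are 80% confident that μ ≥ 32.58.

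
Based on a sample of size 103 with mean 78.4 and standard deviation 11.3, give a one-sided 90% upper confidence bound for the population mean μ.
μ ≤ 79.84

Upper bound (one-sided):
t* = 1.290 (one-sided for 90%)
Upper bound = x̄ + t* · s/√n = 78.4 + 1.290 · 11.3/√103 = 79.84

We are 90% confident that μ ≤ 79.84.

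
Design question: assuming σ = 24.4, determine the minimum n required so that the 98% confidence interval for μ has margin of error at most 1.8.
n ≥ 995

For margin E ≤ 1.8:
n ≥ (z* · σ / E)²
n ≥ (2.326 · 24.4 / 1.8)²
n ≥ 994.15

Minimum n = 995 (rounding up)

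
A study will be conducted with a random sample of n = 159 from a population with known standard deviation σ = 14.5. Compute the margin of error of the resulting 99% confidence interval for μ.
Margin of error = 2.96

Margin of error = z* · σ/√n
= 2.576 · 14.5/√159
= 2.576 · 14.5/12.6095
= 2.96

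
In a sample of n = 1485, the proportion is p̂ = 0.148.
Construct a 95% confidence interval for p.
(0.130, 0.166)

Proportion CI:
SE = √(p̂(1-p̂)/n) = √(0.148 · 0.852 / 1485) = 0.00921

z* = 1.960
Margin = z* · SE = 1.960 · 0.00921 = 0.0181

CI: 0.148 ± 0.0181 = (0.130, 0.166)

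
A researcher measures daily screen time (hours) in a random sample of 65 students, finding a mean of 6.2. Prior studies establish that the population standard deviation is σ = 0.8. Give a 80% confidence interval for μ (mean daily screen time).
(6.07, 6.33)

z-interval (σ known):
z* = 1.282 for 80% confidence

Margin of error = z* · σ/√n = 1.282 · 0.8/√65 = 0.13

CI: (6.2 - 0.13, 6.2 + 0.13) = (6.07, 6.33)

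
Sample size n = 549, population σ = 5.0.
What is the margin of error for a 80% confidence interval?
Margin of error = 0.27

Margin of error = z* · σ/√n
= 1.282 · 5.0/√549
= 1.282 · 5.0/23.4307
= 0.27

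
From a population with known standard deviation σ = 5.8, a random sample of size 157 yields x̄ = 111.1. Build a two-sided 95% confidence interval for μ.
(110.19, 112.01)

z-interval (σ known):
z* = 1.960 for 95% confidence

Margin of error = z* · σ/√n = 1.960 · 5.8/√157 = 0.91

CI: (111.1 - 0.91, 111.1 + 0.91) = (110.19, 112.01)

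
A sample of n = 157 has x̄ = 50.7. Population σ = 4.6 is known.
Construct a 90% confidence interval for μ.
(50.10, 51.30)

z-interval (σ known):
z* = 1.645 for 90% confidence

Margin of error = z* · σ/√n = 1.645 · 4.6/√157 = 0.60

CI: (50.7 - 0.60, 50.7 + 0.60) = (50.10, 51.30)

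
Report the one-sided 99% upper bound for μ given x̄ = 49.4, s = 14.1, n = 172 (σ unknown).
μ ≤ 51.92

Upper bound (one-sided):
t* = 2.348 (one-sided for 99%)
Upper bound = x̄ + t* · s/√n = 49.4 + 2.348 · 14.1/√172 = 51.92

We are 99% confident that μ ≤ 51.92.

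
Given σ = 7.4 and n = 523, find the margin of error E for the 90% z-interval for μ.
Margin of error = 0.53

Margin of error = z* · σ/√n
= 1.645 · 7.4/√523
= 1.645 · 7.4/22.8692
= 0.53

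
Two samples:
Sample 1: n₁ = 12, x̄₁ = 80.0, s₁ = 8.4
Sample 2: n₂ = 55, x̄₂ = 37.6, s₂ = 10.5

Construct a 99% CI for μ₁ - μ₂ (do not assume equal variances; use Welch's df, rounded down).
(34.37, 50.43)

Difference: x̄₁ - x̄₂ = 42.40
SE = √(s₁²/n₁ + s₂²/n₂) = √(8.4²/12 + 10.5²/55) = 2.8079
df = 19.32 → 19 (Welch–Satterthwaite, rounded down)
t* = 2.861

CI: 42.40 ± 2.861 · 2.8079 = 42.40 ± 8.03 = (34.37, 50.43)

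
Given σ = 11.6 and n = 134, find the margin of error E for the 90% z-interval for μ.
Margin of error = 1.65

Margin of error = z* · σ/√n
= 1.645 · 11.6/√134
= 1.645 · 11.6/11.5758
= 1.65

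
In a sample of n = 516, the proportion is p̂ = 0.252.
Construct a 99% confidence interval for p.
(0.203, 0.301)

Proportion CI:
SE = √(p̂(1-p̂)/n) = √(0.252 · 0.748 / 516) = 0.01911

z* = 2.576
Margin = z* · SE = 2.576 · 0.01911 = 0.0492

CI: 0.252 ± 0.0492 = (0.203, 0.301)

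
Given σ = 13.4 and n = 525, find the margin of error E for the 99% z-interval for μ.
Margin of error = 1.51

Margin of error = z* · σ/√n
= 2.576 · 13.4/√525
= 2.576 · 13.4/22.9129
= 1.51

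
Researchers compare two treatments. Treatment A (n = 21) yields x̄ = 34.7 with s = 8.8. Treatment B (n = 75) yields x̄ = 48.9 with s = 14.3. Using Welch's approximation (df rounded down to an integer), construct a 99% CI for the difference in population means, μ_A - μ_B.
(-20.97, -7.43)

Difference: x̄₁ - x̄₂ = -14.20
SE = √(s₁²/n₁ + s₂²/n₂) = √(8.8²/21 + 14.3²/75) = 2.5326
df = 52.72 → 52 (Welch–Satterthwaite, rounded down)
t* = 2.674

CI: -14.20 ± 2.674 · 2.5326 = -14.20 ± 6.77 = (-20.97, -7.43)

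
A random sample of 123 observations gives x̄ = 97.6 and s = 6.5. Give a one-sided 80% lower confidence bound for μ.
μ ≥ 97.10

Lower bound (one-sided):
t* = 0.845 (one-sided for 80%)
Lower bound = x̄ - t* · s/√n = 97.6 - 0.845 · 6.5/√123 = 97.10

We are 80% confident that μ ≥ 97.10.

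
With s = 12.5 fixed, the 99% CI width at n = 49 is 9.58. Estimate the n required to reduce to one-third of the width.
n ≈ 441

CI width ∝ 1/√n
To reduce width by factor 3, need √n to grow by 3 → need 3² = 9 times as many samples.

Current: n = 49, width = 9.58
New: n = 441, width ≈ 3.08

Width reduced by factor of 9.58/3.08 = 3.11.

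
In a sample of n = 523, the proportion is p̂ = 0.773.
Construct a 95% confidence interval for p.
(0.737, 0.809)

Proportion CI:
SE = √(p̂(1-p̂)/n) = √(0.773 · 0.227 / 523) = 0.01832

z* = 1.960
Margin = z* · SE = 1.960 · 0.01832 = 0.0359

CI: 0.773 ± 0.0359 = (0.737, 0.809)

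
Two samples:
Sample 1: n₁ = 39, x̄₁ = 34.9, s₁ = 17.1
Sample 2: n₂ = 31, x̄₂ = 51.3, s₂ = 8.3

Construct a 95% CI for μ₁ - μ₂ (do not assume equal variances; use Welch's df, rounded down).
(-22.64, -10.16)

Difference: x̄₁ - x̄₂ = -16.40
SE = √(s₁²/n₁ + s₂²/n₂) = √(17.1²/39 + 8.3²/31) = 3.1177
df = 57.47 → 57 (Welch–Satterthwaite, rounded down)
t* = 2.002

CI: -16.40 ± 2.002 · 3.1177 = -16.40 ± 6.24 = (-22.64, -10.16)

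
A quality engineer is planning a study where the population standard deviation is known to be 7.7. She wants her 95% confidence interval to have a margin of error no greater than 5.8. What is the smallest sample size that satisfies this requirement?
n ≥ 7

For margin E ≤ 5.8:
n ≥ (z* · σ / E)²
n ≥ (1.960 · 7.7 / 5.8)²
n ≥ 6.77

Minimum n = 7 (rounding up)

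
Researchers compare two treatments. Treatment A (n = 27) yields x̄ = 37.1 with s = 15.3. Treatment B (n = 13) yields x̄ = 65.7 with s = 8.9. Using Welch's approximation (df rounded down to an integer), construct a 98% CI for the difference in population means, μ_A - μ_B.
(-37.95, -19.25)

Difference: x̄₁ - x̄₂ = -28.60
SE = √(s₁²/n₁ + s₂²/n₂) = √(15.3²/27 + 8.9²/13) = 3.8423
df = 36.42 → 36 (Welch–Satterthwaite, rounded down)
t* = 2.434

CI: -28.60 ± 2.434 · 3.8423 = -28.60 ± 9.35 = (-37.95, -19.25)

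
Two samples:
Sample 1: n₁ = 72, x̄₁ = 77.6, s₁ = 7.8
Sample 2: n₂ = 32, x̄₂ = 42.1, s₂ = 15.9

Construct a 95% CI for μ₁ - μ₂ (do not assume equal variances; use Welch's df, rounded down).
(29.51, 41.49)

Difference: x̄₁ - x̄₂ = 35.50
SE = √(s₁²/n₁ + s₂²/n₂) = √(7.8²/72 + 15.9²/32) = 2.9572
df = 37.80 → 37 (Welch–Satterthwaite, rounded down)
t* = 2.026

CI: 35.50 ± 2.026 · 2.9572 = 35.50 ± 5.99 = (29.51, 41.49)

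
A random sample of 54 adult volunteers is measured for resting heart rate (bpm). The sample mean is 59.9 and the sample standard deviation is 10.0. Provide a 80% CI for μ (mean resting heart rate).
(58.13, 61.67)

t-interval (σ unknown):
df = n - 1 = 53
t* = 1.298 for 80% confidence

Margin of error = t* · s/√n = 1.298 · 10.0/√54 = 1.77

CI: (58.13, 61.67)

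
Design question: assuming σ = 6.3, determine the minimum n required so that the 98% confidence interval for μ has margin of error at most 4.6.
n ≥ 11

For margin E ≤ 4.6:
n ≥ (z* · σ / E)²
n ≥ (2.326 · 6.3 / 4.6)²
n ≥ 10.15

Minimum n = 11 (rounding up)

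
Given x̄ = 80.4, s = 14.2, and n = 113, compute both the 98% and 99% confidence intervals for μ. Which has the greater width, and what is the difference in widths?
99% CI is wider by 0.69

df = 112
98% CI: t* = 2.360, (77.25, 83.55), width = 2 · t* · s/√n = 6.31
99% CI: t* = 2.620, (76.90, 83.90), width = 2 · t* · s/√n = 7.00

The 99% CI is wider by 7.00 - 6.31 = 0.69.
Higher confidence requires a wider interval.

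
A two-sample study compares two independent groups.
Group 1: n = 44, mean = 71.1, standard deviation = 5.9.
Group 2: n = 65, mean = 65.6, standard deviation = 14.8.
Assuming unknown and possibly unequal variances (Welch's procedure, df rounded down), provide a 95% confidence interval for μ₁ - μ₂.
(1.45, 9.55)

Difference: x̄₁ - x̄₂ = 5.50
SE = √(s₁²/n₁ + s₂²/n₂) = √(5.9²/44 + 14.8²/65) = 2.0398
df = 90.18 → 90 (Welch–Satterthwaite, rounded down)
t* = 1.987

CI: 5.50 ± 1.987 · 2.0398 = 5.50 ± 4.05 = (1.45, 9.55)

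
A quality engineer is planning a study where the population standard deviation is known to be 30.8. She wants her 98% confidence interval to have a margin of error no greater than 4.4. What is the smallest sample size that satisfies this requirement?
n ≥ 266

For margin E ≤ 4.4:
n ≥ (z* · σ / E)²
n ≥ (2.326 · 30.8 / 4.4)²
n ≥ 265.10

Minimum n = 266 (rounding up)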